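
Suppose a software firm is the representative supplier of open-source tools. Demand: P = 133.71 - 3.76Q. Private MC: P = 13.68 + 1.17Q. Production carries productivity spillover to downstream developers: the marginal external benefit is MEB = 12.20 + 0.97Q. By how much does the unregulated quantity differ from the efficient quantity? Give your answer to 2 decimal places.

9.04 units

Market equilibrium (private): 13.68 + 1.17Q = 133.71 - 3.76Q → Q_m = 24.3469.
Social marginal cost = private MC − MEB = 1.48 + 0.20Q.
Set SMC = demand: 1.48 + 0.20Q = 133.71 - 3.76Q → Q* = 33.3914.
Gap = |24.3469 − 33.3914| = 9.0445.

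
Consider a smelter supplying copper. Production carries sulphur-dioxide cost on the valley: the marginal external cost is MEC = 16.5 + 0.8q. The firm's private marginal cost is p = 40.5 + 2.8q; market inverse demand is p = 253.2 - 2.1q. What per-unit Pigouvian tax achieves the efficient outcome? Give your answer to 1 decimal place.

Social marginal cost = private MC + MEC = 57.0 + 3.6q.
Set SMC = demand: 57.0 + 3.6q = 253.2 - 2.1q → q* = 34.4211.
The Pigouvian tax equals MEC at q*: 16.5 + 0.8×34.4211 = 44.0369.

tax = 44.0 per unit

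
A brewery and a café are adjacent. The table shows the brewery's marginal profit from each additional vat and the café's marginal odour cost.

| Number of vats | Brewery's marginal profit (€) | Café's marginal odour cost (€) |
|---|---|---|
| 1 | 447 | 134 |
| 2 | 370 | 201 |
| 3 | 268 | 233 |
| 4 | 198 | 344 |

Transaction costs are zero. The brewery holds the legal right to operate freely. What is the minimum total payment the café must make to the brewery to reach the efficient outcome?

Left alone the brewery would choose level 4 (marginal profit stays positive).
Efficient level: k* = 3 (marginal profit ≥ marginal odour cost through 3).
The café must at least cover the brewery's forgone profit from cutting 4→3: 198 = 198.

€198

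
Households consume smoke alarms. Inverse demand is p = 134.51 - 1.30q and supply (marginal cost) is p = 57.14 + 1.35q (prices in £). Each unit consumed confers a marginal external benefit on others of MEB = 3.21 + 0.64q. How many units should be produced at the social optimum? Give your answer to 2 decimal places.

q* = 40.09

Social marginal benefit = demand + MEB = 137.72 - 0.66q.
Set SMB = MC: 137.72 - 0.66q = 57.14 + 1.35q → q* = 40.0896.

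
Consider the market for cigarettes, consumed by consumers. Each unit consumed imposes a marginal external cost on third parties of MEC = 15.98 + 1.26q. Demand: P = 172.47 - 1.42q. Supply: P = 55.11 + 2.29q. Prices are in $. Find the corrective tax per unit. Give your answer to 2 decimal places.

tax = $41.68 per unit

Social marginal benefit = demand − MEC = 156.49 - 2.68q.
Set SMB = MC: 156.49 - 2.68q = 55.11 + 2.29q → q* = 20.3984.
The Pigouvian tax equals MEC at q*: 15.98 + 1.26×20.3984 = 41.6820.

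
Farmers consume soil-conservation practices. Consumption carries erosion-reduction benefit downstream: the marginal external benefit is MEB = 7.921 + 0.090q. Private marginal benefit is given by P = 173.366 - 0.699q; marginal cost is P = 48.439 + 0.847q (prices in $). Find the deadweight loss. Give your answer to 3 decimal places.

Market equilibrium (private): 48.439 + 0.847q = 173.366 - 0.699q → q_m = 80.8066.
Social marginal benefit = demand + MEB = 181.287 - 0.609q.
Set SMB = MC: 181.287 - 0.609q = 48.439 + 0.847q → q* = 91.2418.
Height of the DWL triangle at q_m is SMB(q_m) − MC(q_m) = MEB(q_m) = 15.1936.
DWL = ½ × 10.4352 × 15.1936 = 79.2741.

DWL = $79.274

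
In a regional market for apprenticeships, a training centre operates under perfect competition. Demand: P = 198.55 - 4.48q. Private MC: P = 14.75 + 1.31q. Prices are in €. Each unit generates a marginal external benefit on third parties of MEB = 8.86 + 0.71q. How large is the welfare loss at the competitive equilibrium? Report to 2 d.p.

DWL = €97.03

Market equilibrium (private): 14.75 + 1.31q = 198.55 - 4.48q → q_m = 31.7444.
Social marginal cost = private MC − MEB = 5.89 + 0.60q.
Set SMC = demand: 5.89 + 0.60q = 198.55 - 4.48q → q* = 37.9252.
Height of the DWL triangle at q_m is demand(q_m) − SMC(q_m) = MEB(q_m) = 31.3985.
DWL = ½ × 6.1808 × 31.3985 = 97.0339.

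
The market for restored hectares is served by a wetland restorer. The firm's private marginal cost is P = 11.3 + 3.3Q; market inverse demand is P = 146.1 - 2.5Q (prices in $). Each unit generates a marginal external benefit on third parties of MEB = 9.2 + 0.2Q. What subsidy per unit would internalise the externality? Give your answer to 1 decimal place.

subsidy = $14.3 per unit

Social marginal cost = private MC − MEB = 2.1 + 3.1Q.
Set SMC = demand: 2.1 + 3.1Q = 146.1 - 2.5Q → Q* = 25.7143.
The Pigouvian subsidy equals MEB at Q*: 9.2 + 0.2×25.7143 = 14.3429.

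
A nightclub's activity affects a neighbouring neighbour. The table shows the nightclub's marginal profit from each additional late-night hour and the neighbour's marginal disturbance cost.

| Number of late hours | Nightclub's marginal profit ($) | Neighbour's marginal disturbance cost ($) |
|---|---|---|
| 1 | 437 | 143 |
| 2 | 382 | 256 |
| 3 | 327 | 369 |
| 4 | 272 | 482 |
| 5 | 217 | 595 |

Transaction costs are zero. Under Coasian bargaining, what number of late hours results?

Bargaining reaches the level where marginal profit last exceeds marginal disturbance cost.
That holds through level 2 (382 ≥ 256) but not at 3 (327 < 369).

2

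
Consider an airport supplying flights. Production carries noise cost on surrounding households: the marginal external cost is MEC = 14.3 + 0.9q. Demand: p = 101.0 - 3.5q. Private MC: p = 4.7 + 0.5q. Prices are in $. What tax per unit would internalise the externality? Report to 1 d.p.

Social marginal cost = private MC + MEC = 19.0 + 1.4q.
Set SMC = demand: 19.0 + 1.4q = 101.0 - 3.5q → q* = 16.7347.
The Pigouvian tax equals MEC at q*: 14.3 + 0.9×16.7347 = 29.3612.

tax = $29.4 per unit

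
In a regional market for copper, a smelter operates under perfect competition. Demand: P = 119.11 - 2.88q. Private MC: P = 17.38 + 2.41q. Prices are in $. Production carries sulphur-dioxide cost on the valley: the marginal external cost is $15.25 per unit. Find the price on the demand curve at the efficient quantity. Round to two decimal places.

P = $72.03

Social marginal cost = private MC + MEC = 32.63 + 2.41q.
Set SMC = demand: 32.63 + 2.41q = 119.11 - 2.88q → q* = 16.3478.
Consumer price on the demand curve at q*: 119.11 − 2.88×16.3478 = 72.0283.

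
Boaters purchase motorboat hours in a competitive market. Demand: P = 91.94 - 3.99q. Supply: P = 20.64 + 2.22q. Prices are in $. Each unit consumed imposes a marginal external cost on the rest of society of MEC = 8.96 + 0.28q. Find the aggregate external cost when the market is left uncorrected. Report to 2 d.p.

$121.33

Market equilibrium (private): 20.64 + 2.22q = 91.94 - 3.99q → q_m = 11.4815.
Total external cost = ∫₀^{q_m} (8.96 + 0.28q) dq = 8.96×11.4815 + ½×0.28×11.4815² = 121.3297.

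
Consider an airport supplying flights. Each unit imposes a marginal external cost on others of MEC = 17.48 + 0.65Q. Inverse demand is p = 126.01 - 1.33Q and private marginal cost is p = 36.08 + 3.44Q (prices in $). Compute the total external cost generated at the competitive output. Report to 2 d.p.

Market equilibrium (private): 36.08 + 3.44Q = 126.01 - 1.33Q → Q_m = 18.8532.
Total external cost = ∫₀^{Q_m} (17.48 + 0.65Q) dQ = 17.48×18.8532 + ½×0.65×18.8532² = 445.0730.

$445.07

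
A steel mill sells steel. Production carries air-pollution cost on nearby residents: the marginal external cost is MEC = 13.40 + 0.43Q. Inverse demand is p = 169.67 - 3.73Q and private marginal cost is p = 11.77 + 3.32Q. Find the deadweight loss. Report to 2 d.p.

Market equilibrium (private): 11.77 + 3.32Q = 169.67 - 3.73Q → Q_m = 22.3972.
Social marginal cost = private MC + MEC = 25.17 + 3.75Q.
Set SMC = demand: 25.17 + 3.75Q = 169.67 - 3.73Q → Q* = 19.3182.
The welfare-loss triangle has base |Q_m − Q*| and height MEC(Q_m) (the vertical gap between SMC and demand is zero at Q* and MEC at Q_m).
DWL = ½ × 3.0790 × 23.0308 = 35.4559.

DWL = 35.46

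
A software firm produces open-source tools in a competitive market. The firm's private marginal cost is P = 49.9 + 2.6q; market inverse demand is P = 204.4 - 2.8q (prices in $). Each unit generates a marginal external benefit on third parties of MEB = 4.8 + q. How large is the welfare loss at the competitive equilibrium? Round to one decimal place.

DWL = $126.9

Market equilibrium (private): 49.9 + 2.6q = 204.4 - 2.8q → q_m = 28.6111.
Social marginal cost = private MC − MEB = 45.1 + 1.6q.
Set SMC = demand: 45.1 + 1.6q = 204.4 - 2.8q → q* = 36.2045.
The welfare-loss triangle has base |q_m − q*| and height MEB(q_m) (the vertical gap between SMC and demand is zero at q* and MEB at q_m).
DWL = ½ × 7.5934 × 33.4111 = 126.8519.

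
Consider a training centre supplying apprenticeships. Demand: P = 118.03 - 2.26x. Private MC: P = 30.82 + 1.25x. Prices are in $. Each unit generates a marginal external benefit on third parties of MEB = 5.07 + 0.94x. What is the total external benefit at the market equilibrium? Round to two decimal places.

$416.12

Market equilibrium (private): 30.82 + 1.25x = 118.03 - 2.26x → x_m = 24.8462.
Total external benefit = ∫₀^{x_m} (5.07 + 0.94x) dx = 5.07×24.8462 + ½×0.94×24.8462² = 416.1171.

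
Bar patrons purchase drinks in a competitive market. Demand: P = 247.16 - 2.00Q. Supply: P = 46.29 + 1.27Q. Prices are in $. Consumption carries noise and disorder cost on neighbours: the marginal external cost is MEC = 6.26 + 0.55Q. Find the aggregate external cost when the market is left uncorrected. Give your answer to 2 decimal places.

$1422.23

Market equilibrium (private): 46.29 + 1.27Q = 247.16 - 2.00Q → Q_m = 61.4281.
Total external cost = ∫₀^{Q_m} (6.26 + 0.55Q) dQ = 6.26×61.4281 + ½×0.55×61.4281² = 1422.2281.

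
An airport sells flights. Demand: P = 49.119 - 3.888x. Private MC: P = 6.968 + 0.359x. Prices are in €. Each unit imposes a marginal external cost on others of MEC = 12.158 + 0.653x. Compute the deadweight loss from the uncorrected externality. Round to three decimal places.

Market equilibrium (private): 6.968 + 0.359x = 49.119 - 3.888x → x_m = 9.9249.
Social marginal cost = private MC + MEC = 19.126 + 1.012x.
Set SMC = demand: 19.126 + 1.012x = 49.119 - 3.888x → x* = 6.1210.
The welfare-loss triangle has base |x_m − x*| and height MEC(x_m) (the vertical gap between SMC and demand is zero at x* and MEC at x_m).
DWL = ½ × 3.8039 × 18.6390 = 35.4504.

DWL = €35.450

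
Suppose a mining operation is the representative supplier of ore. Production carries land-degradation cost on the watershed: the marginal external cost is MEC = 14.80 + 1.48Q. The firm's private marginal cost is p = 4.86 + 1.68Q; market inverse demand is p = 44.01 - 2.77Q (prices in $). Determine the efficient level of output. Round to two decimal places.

Q* = 4.11

Social marginal cost = private MC + MEC = 19.66 + 3.16Q.
Set SMC = demand: 19.66 + 3.16Q = 44.01 - 2.77Q → Q* = 4.1062.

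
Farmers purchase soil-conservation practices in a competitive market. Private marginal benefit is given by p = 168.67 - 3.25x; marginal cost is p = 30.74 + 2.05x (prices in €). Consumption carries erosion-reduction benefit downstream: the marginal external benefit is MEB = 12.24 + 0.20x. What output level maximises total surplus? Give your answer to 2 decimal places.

x* = 29.45

Social marginal benefit = demand + MEB = 180.91 - 3.05x.
Set SMB = MC: 180.91 - 3.05x = 30.74 + 2.05x → x* = 29.4451.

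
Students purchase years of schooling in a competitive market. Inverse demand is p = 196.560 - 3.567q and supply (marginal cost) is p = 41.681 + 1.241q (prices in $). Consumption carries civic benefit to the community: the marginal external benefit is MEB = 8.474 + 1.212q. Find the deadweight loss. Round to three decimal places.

DWL = $313.926

Market equilibrium (private): 41.681 + 1.241q = 196.560 - 3.567q → q_m = 32.2128.
Social marginal benefit = demand + MEB = 205.034 - 2.355q.
Set SMB = MC: 205.034 - 2.355q = 41.681 + 1.241q → q* = 45.4263.
Height of the DWL triangle at q_m is SMB(q_m) − MC(q_m) = MEB(q_m) = 47.5159.
DWL = ½ × 13.2135 × 47.5159 = 313.9257.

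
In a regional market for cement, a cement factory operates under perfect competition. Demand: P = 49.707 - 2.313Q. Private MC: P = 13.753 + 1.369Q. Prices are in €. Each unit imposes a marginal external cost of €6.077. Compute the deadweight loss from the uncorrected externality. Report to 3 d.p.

Market equilibrium (private): 13.753 + 1.369Q = 49.707 - 2.313Q → Q_m = 9.7648.
Social marginal cost = private MC + MEC = 19.830 + 1.369Q.
Set SMC = demand: 19.830 + 1.369Q = 49.707 - 2.313Q → Q* = 8.1143.
The welfare-loss triangle has base |Q_m − Q*| and height MEC(Q_m) (the vertical gap between SMC and demand is zero at Q* and MEC at Q_m).
DWL = ½ × 1.6505 × 6.0770 = 5.0150.

DWL = €5.015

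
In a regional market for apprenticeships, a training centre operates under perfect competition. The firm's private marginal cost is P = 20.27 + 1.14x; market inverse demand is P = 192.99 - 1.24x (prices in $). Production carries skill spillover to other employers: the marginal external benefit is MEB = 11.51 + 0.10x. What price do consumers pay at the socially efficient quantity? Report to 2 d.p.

P = $92.79

Social marginal cost = private MC − MEB = 8.76 + 1.04x.
Set SMC = demand: 8.76 + 1.04x = 192.99 - 1.24x → x* = 80.8026.
Consumer price on the demand curve at x*: 192.99 − 1.24×80.8026 = 92.7948.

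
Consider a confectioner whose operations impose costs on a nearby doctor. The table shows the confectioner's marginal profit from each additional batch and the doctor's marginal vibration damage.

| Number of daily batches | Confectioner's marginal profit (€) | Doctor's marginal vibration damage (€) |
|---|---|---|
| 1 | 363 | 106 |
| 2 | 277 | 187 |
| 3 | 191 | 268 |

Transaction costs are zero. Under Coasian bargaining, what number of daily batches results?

Bargaining reaches the level where marginal profit last exceeds marginal vibration damage.
That holds through level 2 (277 ≥ 187) but not at 3 (191 < 268).

2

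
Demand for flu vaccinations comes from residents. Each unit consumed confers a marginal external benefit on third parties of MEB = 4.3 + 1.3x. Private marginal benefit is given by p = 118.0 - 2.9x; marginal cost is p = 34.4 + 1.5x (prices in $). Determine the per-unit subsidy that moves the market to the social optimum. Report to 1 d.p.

Social marginal benefit = demand + MEB = 122.3 - 1.6x.
Set SMB = MC: 122.3 - 1.6x = 34.4 + 1.5x → x* = 28.3548.
The Pigouvian subsidy equals MEB at x*: 4.3 + 1.3×28.3548 = 41.1612.

subsidy = $41.2 per unit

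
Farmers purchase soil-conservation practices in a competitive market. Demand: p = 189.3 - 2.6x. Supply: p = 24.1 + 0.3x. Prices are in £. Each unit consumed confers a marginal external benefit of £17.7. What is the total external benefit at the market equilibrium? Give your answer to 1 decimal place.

£1008.3

Market equilibrium (private): 24.1 + 0.3x = 189.3 - 2.6x → x_m = 56.9655.
Total external benefit = MEB × x_m = 17.7 × 56.9655 = 1008.2894.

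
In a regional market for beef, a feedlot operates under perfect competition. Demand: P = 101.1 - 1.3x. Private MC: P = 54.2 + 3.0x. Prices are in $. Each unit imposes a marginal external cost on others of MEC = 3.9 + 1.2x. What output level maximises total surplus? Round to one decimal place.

x* = 7.8

Social marginal cost = private MC + MEC = 58.1 + 4.2x.
Set SMC = demand: 58.1 + 4.2x = 101.1 - 1.3x → x* = 7.8182.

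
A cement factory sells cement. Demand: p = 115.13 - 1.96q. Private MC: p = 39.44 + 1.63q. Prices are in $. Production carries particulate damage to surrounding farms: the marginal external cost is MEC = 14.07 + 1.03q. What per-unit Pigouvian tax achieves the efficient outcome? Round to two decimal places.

Social marginal cost = private MC + MEC = 53.51 + 2.66q.
Set SMC = demand: 53.51 + 2.66q = 115.13 - 1.96q → q* = 13.3377.
The Pigouvian tax equals MEC at q*: 14.07 + 1.03×13.3377 = 27.8078.

tax = $27.81 per unit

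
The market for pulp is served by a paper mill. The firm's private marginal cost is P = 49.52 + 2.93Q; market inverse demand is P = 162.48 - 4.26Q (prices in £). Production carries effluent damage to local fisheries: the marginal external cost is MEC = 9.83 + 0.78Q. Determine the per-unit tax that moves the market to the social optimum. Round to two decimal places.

Social marginal cost = private MC + MEC = 59.35 + 3.71Q.
Set SMC = demand: 59.35 + 3.71Q = 162.48 - 4.26Q → Q* = 12.9398.
The Pigouvian tax equals MEC at Q*: 9.83 + 0.78×12.9398 = 19.9230.

tax = £19.92 per unit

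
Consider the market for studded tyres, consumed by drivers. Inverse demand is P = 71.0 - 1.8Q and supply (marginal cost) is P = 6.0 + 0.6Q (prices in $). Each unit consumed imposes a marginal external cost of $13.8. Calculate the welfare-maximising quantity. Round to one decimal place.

Q* = 21.3

Social marginal benefit = demand − MEC = 57.2 - 1.8Q.
Set SMB = MC: 57.2 - 1.8Q = 6.0 + 0.6Q → Q* = 21.3333.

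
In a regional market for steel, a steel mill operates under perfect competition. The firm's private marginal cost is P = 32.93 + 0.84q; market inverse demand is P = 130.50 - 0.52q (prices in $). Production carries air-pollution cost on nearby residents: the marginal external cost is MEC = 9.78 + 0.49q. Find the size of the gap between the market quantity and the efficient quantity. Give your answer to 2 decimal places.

24.29 units

Market equilibrium (private): 32.93 + 0.84q = 130.50 - 0.52q → q_m = 71.7426.
Social marginal cost = private MC + MEC = 42.71 + 1.33q.
Set SMC = demand: 42.71 + 1.33q = 130.50 - 0.52q → q* = 47.4541.
Gap = |71.7426 − 47.4541| = 24.2885.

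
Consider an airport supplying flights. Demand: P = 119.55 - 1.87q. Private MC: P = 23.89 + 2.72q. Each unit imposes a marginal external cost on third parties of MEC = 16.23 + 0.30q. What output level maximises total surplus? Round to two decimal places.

q* = 16.24

Social marginal cost = private MC + MEC = 40.12 + 3.02q.
Set SMC = demand: 40.12 + 3.02q = 119.55 - 1.87q → q* = 16.2434.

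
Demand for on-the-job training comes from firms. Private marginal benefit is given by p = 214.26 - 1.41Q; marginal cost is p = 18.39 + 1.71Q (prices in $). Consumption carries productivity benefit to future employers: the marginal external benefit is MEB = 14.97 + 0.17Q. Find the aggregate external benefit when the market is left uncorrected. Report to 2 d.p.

Market equilibrium (private): 18.39 + 1.71Q = 214.26 - 1.41Q → Q_m = 62.7788.
Total external benefit = ∫₀^{Q_m} (14.97 + 0.17Q) dQ = 14.97×62.7788 + ½×0.17×62.7788² = 1274.7987.

$1274.80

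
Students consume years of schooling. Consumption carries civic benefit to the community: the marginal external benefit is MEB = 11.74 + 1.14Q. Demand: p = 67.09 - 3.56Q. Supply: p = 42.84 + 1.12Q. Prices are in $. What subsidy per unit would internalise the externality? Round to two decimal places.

Social marginal benefit = demand + MEB = 78.83 - 2.42Q.
Set SMB = MC: 78.83 - 2.42Q = 42.84 + 1.12Q → Q* = 10.1667.
The Pigouvian subsidy equals MEB at Q*: 11.74 + 1.14×10.1667 = 23.3300.

subsidy = $23.33 per unit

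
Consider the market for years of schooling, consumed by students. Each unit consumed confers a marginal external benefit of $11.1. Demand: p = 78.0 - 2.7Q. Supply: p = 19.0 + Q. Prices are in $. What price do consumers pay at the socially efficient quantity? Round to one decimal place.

P = $26.8

Social marginal benefit = demand + MEB = 89.1 - 2.7Q.
Set SMB = MC: 89.1 - 2.7Q = 19.0 + Q → Q* = 18.9459.
Consumer price on the demand curve at Q*: 78.0 − 2.7×18.9459 = 26.8461.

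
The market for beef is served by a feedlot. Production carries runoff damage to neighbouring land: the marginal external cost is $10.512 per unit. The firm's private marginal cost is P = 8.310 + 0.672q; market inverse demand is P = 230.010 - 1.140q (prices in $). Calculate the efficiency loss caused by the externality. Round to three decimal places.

DWL = $30.492

Market equilibrium (private): 8.310 + 0.672q = 230.010 - 1.140q → q_m = 122.3510.
Social marginal cost = private MC + MEC = 18.822 + 0.672q.
Set SMC = demand: 18.822 + 0.672q = 230.010 - 1.140q → q* = 116.5497.
The loss is the area between SMC and demand from q* to q_m; with linear curves that's a triangle of height MEC(q_m).
DWL = ½ × 5.8013 × 10.5120 = 30.4916.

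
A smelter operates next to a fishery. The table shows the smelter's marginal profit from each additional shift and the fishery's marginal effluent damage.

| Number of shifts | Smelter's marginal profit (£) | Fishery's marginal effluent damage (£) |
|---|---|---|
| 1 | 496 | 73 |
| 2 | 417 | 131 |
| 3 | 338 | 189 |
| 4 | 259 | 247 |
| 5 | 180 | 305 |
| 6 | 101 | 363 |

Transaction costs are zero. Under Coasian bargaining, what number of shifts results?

Bargaining reaches the level where marginal profit last exceeds marginal effluent damage.
That holds through level 4 (259 ≥ 247) but not at 5 (180 < 305).

4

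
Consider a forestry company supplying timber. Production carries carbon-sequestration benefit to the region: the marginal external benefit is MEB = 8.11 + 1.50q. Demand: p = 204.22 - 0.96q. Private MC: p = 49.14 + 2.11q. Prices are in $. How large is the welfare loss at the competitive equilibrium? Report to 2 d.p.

Market equilibrium (private): 49.14 + 2.11q = 204.22 - 0.96q → q_m = 50.5147.
Social marginal cost = private MC − MEB = 41.03 + 0.61q.
Set SMC = demand: 41.03 + 0.61q = 204.22 - 0.96q → q* = 103.9427.
The loss is the area between SMC and demand from q* to q_m; with linear curves that's a triangle of height MEB(q_m).
DWL = ½ × 53.4280 × 83.8820 = 2240.8237.

DWL = $2240.82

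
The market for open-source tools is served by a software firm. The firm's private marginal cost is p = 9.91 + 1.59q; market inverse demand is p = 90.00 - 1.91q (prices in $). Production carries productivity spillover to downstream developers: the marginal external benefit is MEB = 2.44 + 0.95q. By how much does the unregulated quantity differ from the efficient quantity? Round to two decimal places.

9.48 units

Market equilibrium (private): 9.91 + 1.59q = 90.00 - 1.91q → q_m = 22.8829.
Social marginal cost = private MC − MEB = 7.47 + 0.64q.
Set SMC = demand: 7.47 + 0.64q = 90.00 - 1.91q → q* = 32.3647.
Gap = |22.8829 − 32.3647| = 9.4818.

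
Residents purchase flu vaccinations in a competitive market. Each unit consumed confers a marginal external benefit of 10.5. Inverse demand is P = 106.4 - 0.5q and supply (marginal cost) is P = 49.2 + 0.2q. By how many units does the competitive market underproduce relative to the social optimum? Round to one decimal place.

15.0 units

Market equilibrium (private): 49.2 + 0.2q = 106.4 - 0.5q → q_m = 81.7143.
Social marginal benefit = demand + MEB = 116.9 - 0.5q.
Set SMB = MC: 116.9 - 0.5q = 49.2 + 0.2q → q* = 96.7143.
Gap = |81.7143 − 96.7143| = 15.0000.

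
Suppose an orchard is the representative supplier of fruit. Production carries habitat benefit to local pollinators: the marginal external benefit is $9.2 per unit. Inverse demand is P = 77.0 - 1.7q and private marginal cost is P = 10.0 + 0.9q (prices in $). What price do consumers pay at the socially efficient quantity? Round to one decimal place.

Social marginal cost = private MC − MEB = 0.8 + 0.9q.
Set SMC = demand: 0.8 + 0.9q = 77.0 - 1.7q → q* = 29.3077.
Consumer price on the demand curve at q*: 77.0 − 1.7×29.3077 = 27.1769.

P = $27.2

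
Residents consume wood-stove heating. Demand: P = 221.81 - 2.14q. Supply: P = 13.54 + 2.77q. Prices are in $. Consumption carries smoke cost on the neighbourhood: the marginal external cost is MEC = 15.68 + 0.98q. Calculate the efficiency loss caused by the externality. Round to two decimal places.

Market equilibrium (private): 13.54 + 2.77q = 221.81 - 2.14q → q_m = 42.4175.
Social marginal benefit = demand − MEC = 206.13 - 3.12q.
Set SMB = MC: 206.13 - 3.12q = 13.54 + 2.77q → q* = 32.6978.
Height of the DWL triangle at q_m is MC(q_m) − SMB(q_m) = MEC(q_m) = 57.2492.
DWL = ½ × 9.7197 × 57.2492 = 278.2225.

DWL = $278.22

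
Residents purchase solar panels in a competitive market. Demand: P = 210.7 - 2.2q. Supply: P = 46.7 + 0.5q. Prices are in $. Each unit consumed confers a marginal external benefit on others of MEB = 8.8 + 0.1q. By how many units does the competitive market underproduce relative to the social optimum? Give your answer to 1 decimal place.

5.7 units

Market equilibrium (private): 46.7 + 0.5q = 210.7 - 2.2q → q_m = 60.7407.
Social marginal benefit = demand + MEB = 219.5 - 2.1q.
Set SMB = MC: 219.5 - 2.1q = 46.7 + 0.5q → q* = 66.4615.
Gap = |60.7407 − 66.4615| = 5.7208.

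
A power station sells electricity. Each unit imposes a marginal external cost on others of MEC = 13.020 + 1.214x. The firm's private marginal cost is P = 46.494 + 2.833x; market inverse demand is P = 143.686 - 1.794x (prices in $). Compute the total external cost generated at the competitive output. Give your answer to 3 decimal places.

$541.315

Market equilibrium (private): 46.494 + 2.833x = 143.686 - 1.794x → x_m = 21.0054.
Total external cost = ∫₀^{x_m} (13.020 + 1.214x) dx = 13.020×21.0054 + ½×1.214×21.0054² = 541.3150.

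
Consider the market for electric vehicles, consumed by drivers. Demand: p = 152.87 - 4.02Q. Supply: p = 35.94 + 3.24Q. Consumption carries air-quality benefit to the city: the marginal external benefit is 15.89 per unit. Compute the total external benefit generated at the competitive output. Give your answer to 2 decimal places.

255.93

Market equilibrium (private): 35.94 + 3.24Q = 152.87 - 4.02Q → Q_m = 16.1061.
Total external benefit = MEB × Q_m = 15.89 × 16.1061 = 255.9259.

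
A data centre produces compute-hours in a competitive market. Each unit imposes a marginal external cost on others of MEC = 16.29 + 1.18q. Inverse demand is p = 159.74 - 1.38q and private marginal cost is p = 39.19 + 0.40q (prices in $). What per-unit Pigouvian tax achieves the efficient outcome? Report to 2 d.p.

tax = $57.85 per unit

Social marginal cost = private MC + MEC = 55.48 + 1.58q.
Set SMC = demand: 55.48 + 1.58q = 159.74 - 1.38q → q* = 35.2230.
The Pigouvian tax equals MEC at q*: 16.29 + 1.18×35.2230 = 57.8531.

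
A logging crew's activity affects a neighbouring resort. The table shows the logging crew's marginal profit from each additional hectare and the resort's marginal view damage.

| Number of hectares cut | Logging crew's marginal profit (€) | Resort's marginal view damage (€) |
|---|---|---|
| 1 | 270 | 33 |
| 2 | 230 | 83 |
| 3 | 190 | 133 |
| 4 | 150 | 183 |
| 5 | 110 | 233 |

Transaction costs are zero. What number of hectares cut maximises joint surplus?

Bargaining reaches the level where marginal profit last exceeds marginal view damage.
That holds through level 3 (190 ≥ 133) but not at 4 (150 < 183).

3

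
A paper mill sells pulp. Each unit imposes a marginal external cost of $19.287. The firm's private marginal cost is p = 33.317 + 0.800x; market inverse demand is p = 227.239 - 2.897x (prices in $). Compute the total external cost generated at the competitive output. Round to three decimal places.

Market equilibrium (private): 33.317 + 0.800x = 227.239 - 2.897x → x_m = 52.4539.
Total external cost = MEC × x_m = 19.287 × 52.4539 = 1011.6784.

$1011.678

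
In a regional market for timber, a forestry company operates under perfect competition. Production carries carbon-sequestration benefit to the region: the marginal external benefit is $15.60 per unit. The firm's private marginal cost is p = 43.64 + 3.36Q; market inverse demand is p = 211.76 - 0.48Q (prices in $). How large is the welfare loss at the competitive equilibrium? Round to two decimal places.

DWL = $31.69

Market equilibrium (private): 43.64 + 3.36Q = 211.76 - 0.48Q → Q_m = 43.7813.
Social marginal cost = private MC − MEB = 28.04 + 3.36Q.
Set SMC = demand: 28.04 + 3.36Q = 211.76 - 0.48Q → Q* = 47.8438.
Height of the DWL triangle at Q_m is demand(Q_m) − SMC(Q_m) = MEB(Q_m) = 15.6000.
DWL = ½ × 4.0625 × 15.6000 = 31.6875.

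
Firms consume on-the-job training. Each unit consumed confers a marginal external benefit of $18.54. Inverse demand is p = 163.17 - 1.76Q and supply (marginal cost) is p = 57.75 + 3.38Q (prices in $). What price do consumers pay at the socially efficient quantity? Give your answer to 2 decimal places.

P = $120.72

Social marginal benefit = demand + MEB = 181.71 - 1.76Q.
Set SMB = MC: 181.71 - 1.76Q = 57.75 + 3.38Q → Q* = 24.1167.
Consumer price on the demand curve at Q*: 163.17 − 1.76×24.1167 = 120.7246.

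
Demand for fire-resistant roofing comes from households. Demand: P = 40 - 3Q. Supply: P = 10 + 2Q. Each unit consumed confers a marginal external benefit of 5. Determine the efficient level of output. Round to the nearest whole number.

Q* = 7

Social marginal benefit = demand + MEB = 45 - 3Q.
Set SMB = MC: 45 - 3Q = 10 + 2Q → Q* = 7.0000.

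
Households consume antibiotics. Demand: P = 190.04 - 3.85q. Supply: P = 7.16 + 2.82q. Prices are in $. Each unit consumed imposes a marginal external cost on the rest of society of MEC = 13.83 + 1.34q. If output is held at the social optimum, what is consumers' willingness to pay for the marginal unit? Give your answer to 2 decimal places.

P = $108.79

Social marginal benefit = demand − MEC = 176.21 - 5.19q.
Set SMB = MC: 176.21 - 5.19q = 7.16 + 2.82q → q* = 21.1049.
Consumer price on the demand curve at q*: 190.04 − 3.85×21.1049 = 108.7861.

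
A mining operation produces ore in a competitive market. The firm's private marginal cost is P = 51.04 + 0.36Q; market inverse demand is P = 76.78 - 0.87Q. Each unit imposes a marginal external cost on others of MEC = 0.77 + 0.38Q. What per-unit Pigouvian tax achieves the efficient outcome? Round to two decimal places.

Social marginal cost = private MC + MEC = 51.81 + 0.74Q.
Set SMC = demand: 51.81 + 0.74Q = 76.78 - 0.87Q → Q* = 15.5093.
The Pigouvian tax equals MEC at Q*: 0.77 + 0.38×15.5093 = 6.6635.

tax = 6.66 per unit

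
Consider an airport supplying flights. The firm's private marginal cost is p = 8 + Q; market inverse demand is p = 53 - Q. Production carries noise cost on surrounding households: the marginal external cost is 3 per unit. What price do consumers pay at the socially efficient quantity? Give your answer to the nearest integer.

P = 32

Social marginal cost = private MC + MEC = 11 + Q.
Set SMC = demand: 11 + Q = 53 - Q → Q* = 21.0000.
Consumer price on the demand curve at Q*: 53 − 1×21.0000 = 32.0000.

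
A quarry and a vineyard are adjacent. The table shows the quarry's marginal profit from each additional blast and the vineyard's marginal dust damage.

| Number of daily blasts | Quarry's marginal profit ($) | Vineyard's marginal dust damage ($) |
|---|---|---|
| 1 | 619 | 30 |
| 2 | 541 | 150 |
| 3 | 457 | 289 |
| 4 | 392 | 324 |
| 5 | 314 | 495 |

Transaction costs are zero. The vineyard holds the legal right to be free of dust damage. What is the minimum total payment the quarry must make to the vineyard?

Efficient level: marginal profit ≥ marginal dust damage through level 4, so k* = 4.
With the vineyard holding the right, the quarry must at least compensate total damage at k*: 30 + 150 + 289 + 324 = 793.

$793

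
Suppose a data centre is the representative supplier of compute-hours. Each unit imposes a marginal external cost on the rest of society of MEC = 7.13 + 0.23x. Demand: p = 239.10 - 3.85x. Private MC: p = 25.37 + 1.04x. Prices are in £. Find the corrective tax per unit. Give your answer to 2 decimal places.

tax = £16.41 per unit

Social marginal cost = private MC + MEC = 32.50 + 1.27x.
Set SMC = demand: 32.50 + 1.27x = 239.10 - 3.85x → x* = 40.3516.
The Pigouvian tax equals MEC at x*: 7.13 + 0.23×40.3516 = 16.4109.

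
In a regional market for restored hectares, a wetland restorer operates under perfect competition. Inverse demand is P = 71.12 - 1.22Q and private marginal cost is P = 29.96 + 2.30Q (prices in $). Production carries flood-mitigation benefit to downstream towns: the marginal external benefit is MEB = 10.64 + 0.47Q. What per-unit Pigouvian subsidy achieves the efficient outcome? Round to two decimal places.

subsidy = $18.62 per unit

Social marginal cost = private MC − MEB = 19.32 + 1.83Q.
Set SMC = demand: 19.32 + 1.83Q = 71.12 - 1.22Q → Q* = 16.9836.
The Pigouvian subsidy equals MEB at Q*: 10.64 + 0.47×16.9836 = 18.6223.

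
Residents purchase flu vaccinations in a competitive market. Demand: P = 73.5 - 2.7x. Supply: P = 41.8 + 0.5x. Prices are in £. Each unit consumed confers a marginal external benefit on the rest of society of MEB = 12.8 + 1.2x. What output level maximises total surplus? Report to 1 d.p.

Social marginal benefit = demand + MEB = 86.3 - 1.5x.
Set SMB = MC: 86.3 - 1.5x = 41.8 + 0.5x → x* = 22.2500.

x* = 22.3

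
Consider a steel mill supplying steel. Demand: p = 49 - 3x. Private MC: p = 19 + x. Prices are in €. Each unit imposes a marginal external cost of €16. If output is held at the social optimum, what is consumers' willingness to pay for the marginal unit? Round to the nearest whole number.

P = €39

Social marginal cost = private MC + MEC = 35 + x.
Set SMC = demand: 35 + x = 49 - 3x → x* = 3.5000.
Consumer price on the demand curve at x*: 49 − 3×3.5000 = 38.5000.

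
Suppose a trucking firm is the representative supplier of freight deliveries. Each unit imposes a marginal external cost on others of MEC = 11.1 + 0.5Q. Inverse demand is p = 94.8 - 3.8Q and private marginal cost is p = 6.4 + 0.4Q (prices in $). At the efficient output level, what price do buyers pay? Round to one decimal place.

Social marginal cost = private MC + MEC = 17.5 + 0.9Q.
Set SMC = demand: 17.5 + 0.9Q = 94.8 - 3.8Q → Q* = 16.4468.
Consumer price on the demand curve at Q*: 94.8 − 3.8×16.4468 = 32.3022.

P = $32.3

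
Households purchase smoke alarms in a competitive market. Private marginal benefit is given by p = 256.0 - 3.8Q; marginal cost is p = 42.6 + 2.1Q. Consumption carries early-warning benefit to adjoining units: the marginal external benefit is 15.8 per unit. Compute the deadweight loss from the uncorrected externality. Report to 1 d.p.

Market equilibrium (private): 42.6 + 2.1Q = 256.0 - 3.8Q → Q_m = 36.1695.
Social marginal benefit = demand + MEB = 271.8 - 3.8Q.
Set SMB = MC: 271.8 - 3.8Q = 42.6 + 2.1Q → Q* = 38.8475.
The welfare-loss triangle has base |Q_m − Q*| and height MEB(Q_m) (the vertical gap between SMB and MC is zero at Q* and MEB at Q_m).
DWL = ½ × 2.6780 × 15.8000 = 21.1562.

DWL = 21.2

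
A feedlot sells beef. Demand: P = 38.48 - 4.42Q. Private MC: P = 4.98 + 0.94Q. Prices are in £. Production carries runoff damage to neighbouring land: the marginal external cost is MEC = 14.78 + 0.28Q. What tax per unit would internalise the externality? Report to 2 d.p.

tax = £15.71 per unit

Social marginal cost = private MC + MEC = 19.76 + 1.22Q.
Set SMC = demand: 19.76 + 1.22Q = 38.48 - 4.42Q → Q* = 3.3191.
The Pigouvian tax equals MEC at Q*: 14.78 + 0.28×3.3191 = 15.7093.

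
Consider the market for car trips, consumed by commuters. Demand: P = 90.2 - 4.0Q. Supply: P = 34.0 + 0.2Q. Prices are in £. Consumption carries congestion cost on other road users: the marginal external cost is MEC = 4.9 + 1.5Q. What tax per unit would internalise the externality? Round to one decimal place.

Social marginal benefit = demand − MEC = 85.3 - 5.5Q.
Set SMB = MC: 85.3 - 5.5Q = 34.0 + 0.2Q → Q* = 9.0000.
The Pigouvian tax equals MEC at Q*: 4.9 + 1.5×9.0000 = 18.4000.

tax = £18.4 per unit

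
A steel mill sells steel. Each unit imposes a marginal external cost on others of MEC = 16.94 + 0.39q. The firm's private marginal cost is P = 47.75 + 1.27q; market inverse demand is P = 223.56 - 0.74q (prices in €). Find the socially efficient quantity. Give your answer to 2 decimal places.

q* = 66.20

Social marginal cost = private MC + MEC = 64.69 + 1.66q.
Set SMC = demand: 64.69 + 1.66q = 223.56 - 0.74q → q* = 66.1958.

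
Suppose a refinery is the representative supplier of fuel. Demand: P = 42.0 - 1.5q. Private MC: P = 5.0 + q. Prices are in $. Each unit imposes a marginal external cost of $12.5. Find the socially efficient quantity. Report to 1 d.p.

Social marginal cost = private MC + MEC = 17.5 + q.
Set SMC = demand: 17.5 + q = 42.0 - 1.5q → q* = 9.8000.

q* = 9.8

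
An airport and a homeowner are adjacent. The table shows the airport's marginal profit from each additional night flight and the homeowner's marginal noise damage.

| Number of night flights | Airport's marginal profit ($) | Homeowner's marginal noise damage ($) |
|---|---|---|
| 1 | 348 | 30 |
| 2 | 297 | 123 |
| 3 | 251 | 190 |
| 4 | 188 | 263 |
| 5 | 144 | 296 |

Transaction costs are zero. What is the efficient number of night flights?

3

Bargaining reaches the level where marginal profit last exceeds marginal noise damage.
That holds through level 3 (251 ≥ 190) but not at 4 (188 < 263).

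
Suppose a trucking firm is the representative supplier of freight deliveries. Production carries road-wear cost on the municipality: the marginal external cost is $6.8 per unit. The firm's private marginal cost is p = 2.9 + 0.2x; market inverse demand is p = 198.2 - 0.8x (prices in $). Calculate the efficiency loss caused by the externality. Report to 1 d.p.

DWL = $23.1

Market equilibrium (private): 2.9 + 0.2x = 198.2 - 0.8x → x_m = 195.3000.
Social marginal cost = private MC + MEC = 9.7 + 0.2x.
Set SMC = demand: 9.7 + 0.2x = 198.2 - 0.8x → x* = 188.5000.
Between x* and x_m the wedge SMC − demand runs linearly from 0 to MEC(x_m), so the loss is a triangle.
DWL = ½ × 6.8000 × 6.8000 = 23.1200.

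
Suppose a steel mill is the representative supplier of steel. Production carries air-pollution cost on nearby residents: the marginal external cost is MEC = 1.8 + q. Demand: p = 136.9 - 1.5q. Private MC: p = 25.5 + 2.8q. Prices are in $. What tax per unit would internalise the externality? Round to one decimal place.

Social marginal cost = private MC + MEC = 27.3 + 3.8q.
Set SMC = demand: 27.3 + 3.8q = 136.9 - 1.5q → q* = 20.6792.
The Pigouvian tax equals MEC at q*: 1.8 + 1.0×20.6792 = 22.4792.

tax = $22.5 per unit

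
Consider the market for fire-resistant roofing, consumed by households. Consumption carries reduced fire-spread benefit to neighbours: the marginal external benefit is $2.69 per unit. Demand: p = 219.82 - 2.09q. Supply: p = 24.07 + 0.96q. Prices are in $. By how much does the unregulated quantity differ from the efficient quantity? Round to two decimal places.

Market equilibrium (private): 24.07 + 0.96q = 219.82 - 2.09q → q_m = 64.1803.
Social marginal benefit = demand + MEB = 222.51 - 2.09q.
Set SMB = MC: 222.51 - 2.09q = 24.07 + 0.96q → q* = 65.0623.
Gap = |64.1803 − 65.0623| = 0.8820.

0.88 units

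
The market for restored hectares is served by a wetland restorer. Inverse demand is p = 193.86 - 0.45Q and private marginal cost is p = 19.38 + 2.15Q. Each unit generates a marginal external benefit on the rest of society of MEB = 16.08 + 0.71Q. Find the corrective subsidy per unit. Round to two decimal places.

subsidy = 87.67 per unit

Social marginal cost = private MC − MEB = 3.30 + 1.44Q.
Set SMC = demand: 3.30 + 1.44Q = 193.86 - 0.45Q → Q* = 100.8254.
The Pigouvian subsidy equals MEB at Q*: 16.08 + 0.71×100.8254 = 87.6660.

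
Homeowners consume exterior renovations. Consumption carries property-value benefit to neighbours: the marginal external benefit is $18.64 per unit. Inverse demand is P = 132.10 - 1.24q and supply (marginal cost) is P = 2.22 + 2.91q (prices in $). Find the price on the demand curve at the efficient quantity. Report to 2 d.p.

Social marginal benefit = demand + MEB = 150.74 - 1.24q.
Set SMB = MC: 150.74 - 1.24q = 2.22 + 2.91q → q* = 35.7880.
Consumer price on the demand curve at q*: 132.10 − 1.24×35.7880 = 87.7229.

P = $87.72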